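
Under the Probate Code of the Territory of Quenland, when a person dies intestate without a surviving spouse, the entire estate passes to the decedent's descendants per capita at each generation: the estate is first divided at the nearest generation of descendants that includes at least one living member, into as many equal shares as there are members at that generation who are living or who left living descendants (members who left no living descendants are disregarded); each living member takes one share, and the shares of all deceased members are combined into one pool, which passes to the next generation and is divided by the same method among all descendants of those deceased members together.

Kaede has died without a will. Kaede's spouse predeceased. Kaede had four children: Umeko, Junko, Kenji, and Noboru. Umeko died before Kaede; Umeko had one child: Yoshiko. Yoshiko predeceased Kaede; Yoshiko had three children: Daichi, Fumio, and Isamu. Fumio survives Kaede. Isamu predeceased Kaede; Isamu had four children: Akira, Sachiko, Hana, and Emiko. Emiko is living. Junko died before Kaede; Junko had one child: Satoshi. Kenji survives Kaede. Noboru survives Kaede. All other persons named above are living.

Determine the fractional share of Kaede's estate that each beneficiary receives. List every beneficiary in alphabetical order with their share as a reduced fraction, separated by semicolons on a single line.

Akira 1/48; Daichi 1/12; Emiko 1/48; Fumio 1/12; Hana 1/48; Kenji 1/4; Noboru 1/4; Sachiko 1/48; Satoshi 1/4

There is no surviving spouse, so the entire estate passes to Kaede's descendants per capita at each generation.
At generation 1 (Umeko, Junko, Kenji, Noboru) there are 4 shares of (1)/4 = 1/4 each.
Living: Kenji and Noboru — each takes 1/4.
Deceased: Umeko and Junko. Their combined 1/2 is pooled and carried to generation 2.
At generation 2 (Yoshiko, Satoshi) there are 2 shares of (1/2)/2 = 1/4 each.
Living: Satoshi — each takes 1/4.
Deceased: Yoshiko. That 1/4 share is carried to generation 3.
At generation 3 (Daichi, Fumio, Isamu) there are 3 shares of (1/4)/3 = 1/12 each.
Living: Daichi and Fumio — each takes 1/12.
Deceased: Isamu. That 1/12 share is carried to generation 4.
At generation 4 (Akira, Sachiko, Hana, Emiko) there are 4 shares of (1/12)/4 = 1/48 each.
Living: Akira, Sachiko, Hana, and Emiko — each takes 1/48.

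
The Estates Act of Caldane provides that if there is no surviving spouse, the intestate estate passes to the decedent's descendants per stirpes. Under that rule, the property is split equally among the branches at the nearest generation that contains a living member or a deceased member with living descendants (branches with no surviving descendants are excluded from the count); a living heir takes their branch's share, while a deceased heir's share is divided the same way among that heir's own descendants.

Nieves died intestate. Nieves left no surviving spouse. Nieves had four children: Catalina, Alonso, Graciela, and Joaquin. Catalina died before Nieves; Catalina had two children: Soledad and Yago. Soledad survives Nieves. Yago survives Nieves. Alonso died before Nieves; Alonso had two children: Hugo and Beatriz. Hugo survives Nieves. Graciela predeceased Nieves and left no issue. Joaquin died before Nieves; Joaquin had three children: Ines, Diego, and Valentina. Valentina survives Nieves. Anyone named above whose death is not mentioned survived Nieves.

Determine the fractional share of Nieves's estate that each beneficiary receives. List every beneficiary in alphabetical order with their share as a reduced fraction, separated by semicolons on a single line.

Beatriz 1/6; Diego 1/9; Hugo 1/6; Ines 1/9; Soledad 1/6; Valentina 1/9; Yago 1/6

There is no surviving spouse, so the entire estate passes to Nieves's descendants per stirpes.
Graciela left no surviving issue, so that branch lapses and is disregarded.
The estate is divided into 3 equal shares of 1/3 among Catalina, Alonso, Joaquin.
Catalina predeceased; the 1/3 allotted to Catalina's branch passes to Catalina's issue by representation.
The 1/3 is divided into 2 equal shares of 1/6 among Soledad, Yago.
Soledad is living and takes 1/6.
Yago is living and takes 1/6.
Alonso predeceased; the 1/3 allotted to Alonso's branch passes to Alonso's issue by representation.
The 1/3 is divided into 2 equal shares of 1/6 among Hugo, Beatriz.
Hugo is living and takes 1/6.
Beatriz is living and takes 1/6.
Joaquin predeceased; the 1/3 allotted to Joaquin's branch passes to Joaquin's issue by representation.
The 1/3 is divided into 3 equal shares of 1/9 among Ines, Diego, Valentina.
Ines is living and takes 1/9.
Diego is living and takes 1/9.
Valentina is living and takes 1/9.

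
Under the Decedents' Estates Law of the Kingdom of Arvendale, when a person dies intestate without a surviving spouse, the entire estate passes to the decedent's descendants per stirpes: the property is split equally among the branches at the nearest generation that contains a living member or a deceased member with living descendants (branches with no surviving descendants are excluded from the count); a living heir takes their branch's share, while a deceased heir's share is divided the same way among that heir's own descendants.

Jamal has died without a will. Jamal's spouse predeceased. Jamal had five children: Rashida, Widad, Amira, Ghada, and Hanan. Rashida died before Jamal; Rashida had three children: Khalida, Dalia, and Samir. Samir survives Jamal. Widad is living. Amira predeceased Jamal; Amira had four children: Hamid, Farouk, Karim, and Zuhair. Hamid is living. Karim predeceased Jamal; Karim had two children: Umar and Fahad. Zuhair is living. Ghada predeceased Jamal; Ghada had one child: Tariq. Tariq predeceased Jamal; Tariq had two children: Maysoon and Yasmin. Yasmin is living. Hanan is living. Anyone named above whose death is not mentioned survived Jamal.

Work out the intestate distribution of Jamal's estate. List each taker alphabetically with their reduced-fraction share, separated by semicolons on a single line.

Dalia 1/15; Fahad 1/40; Farouk 1/20; Hamid 1/20; Hanan 1/5; Khalida 1/15; Maysoon 1/10; Samir 1/15; Umar 1/40; Widad 1/5; Yasmin 1/10; Zuhair 1/20

There is no surviving spouse, so the entire estate passes to Jamal's descendants per stirpes.
The estate is divided into 5 equal shares of 1/5 among Rashida, Widad, Amira, Ghada, Hanan.
Rashida predeceased; the 1/5 allotted to Rashida's branch passes to Rashida's issue by representation.
The 1/5 is divided into 3 equal shares of 1/15 among Khalida, Dalia, Samir.
Khalida is living and takes 1/15.
Dalia is living and takes 1/15.
Samir is living and takes 1/15.
Widad is living and takes 1/5.
Amira predeceased; the 1/5 allotted to Amira's branch passes to Amira's issue by representation.
The 1/5 is divided into 4 equal shares of 1/20 among Hamid, Farouk, Karim, Zuhair.
Hamid is living and takes 1/20.
Farouk is living and takes 1/20.
Karim predeceased; the 1/20 allotted to Karim's branch passes to Karim's issue by representation.
The 1/20 is divided into 2 equal shares of 1/40 among Umar, Fahad.
Umar is living and takes 1/40.
Fahad is living and takes 1/40.
Zuhair is living and takes 1/20.
Ghada predeceased; the 1/5 allotted to Ghada's branch passes to Ghada's issue by representation.
Tariq's line is the sole branch at this level, so the full 1/5 passes to Tariq's issue by representation.
The 1/5 is divided into 2 equal shares of 1/10 among Maysoon, Yasmin.
Maysoon is living and takes 1/10.
Yasmin is living and takes 1/10.
Hanan is living and takes 1/5.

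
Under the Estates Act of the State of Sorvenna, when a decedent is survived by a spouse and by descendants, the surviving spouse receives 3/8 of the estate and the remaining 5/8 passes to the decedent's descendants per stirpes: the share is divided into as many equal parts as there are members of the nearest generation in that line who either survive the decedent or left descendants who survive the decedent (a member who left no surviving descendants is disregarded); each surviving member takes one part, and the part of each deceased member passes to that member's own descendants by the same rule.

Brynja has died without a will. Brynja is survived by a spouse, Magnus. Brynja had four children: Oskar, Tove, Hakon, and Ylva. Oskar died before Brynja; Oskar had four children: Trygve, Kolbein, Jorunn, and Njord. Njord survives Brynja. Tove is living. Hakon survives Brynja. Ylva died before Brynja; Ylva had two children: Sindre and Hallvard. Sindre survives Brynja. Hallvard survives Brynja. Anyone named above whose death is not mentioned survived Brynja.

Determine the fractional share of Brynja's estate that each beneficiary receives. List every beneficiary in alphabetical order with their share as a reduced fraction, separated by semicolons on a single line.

Magnus, as surviving spouse, takes 3/8.
The remaining 5/8 passes to Brynja's descendants per stirpes.
The 5/8 is divided into 4 equal shares of 5/32 among Oskar, Tove, Hakon, Ylva.
Oskar predeceased; the 5/32 allotted to Oskar's branch passes to Oskar's issue by representation.
The 5/32 is divided into 4 equal shares of 5/128 among Trygve, Kolbein, Jorunn, Njord.
Trygve is living and takes 5/128.
Kolbein is living and takes 5/128.
Jorunn is living and takes 5/128.
Njord is living and takes 5/128.
Tove is living and takes 5/32.
Hakon is living and takes 5/32.
Ylva predeceased; the 5/32 allotted to Ylva's branch passes to Ylva's issue by representation.
The 5/32 is divided into 2 equal shares of 5/64 among Sindre, Hallvard.
Sindre is living and takes 5/64.
Hallvard is living and takes 5/64.

Hakon 5/32; Hallvard 5/64; Jorunn 5/128; Kolbein 5/128; Magnus 3/8; Njord 5/128; Sindre 5/64; Tove 5/32; Trygve 5/128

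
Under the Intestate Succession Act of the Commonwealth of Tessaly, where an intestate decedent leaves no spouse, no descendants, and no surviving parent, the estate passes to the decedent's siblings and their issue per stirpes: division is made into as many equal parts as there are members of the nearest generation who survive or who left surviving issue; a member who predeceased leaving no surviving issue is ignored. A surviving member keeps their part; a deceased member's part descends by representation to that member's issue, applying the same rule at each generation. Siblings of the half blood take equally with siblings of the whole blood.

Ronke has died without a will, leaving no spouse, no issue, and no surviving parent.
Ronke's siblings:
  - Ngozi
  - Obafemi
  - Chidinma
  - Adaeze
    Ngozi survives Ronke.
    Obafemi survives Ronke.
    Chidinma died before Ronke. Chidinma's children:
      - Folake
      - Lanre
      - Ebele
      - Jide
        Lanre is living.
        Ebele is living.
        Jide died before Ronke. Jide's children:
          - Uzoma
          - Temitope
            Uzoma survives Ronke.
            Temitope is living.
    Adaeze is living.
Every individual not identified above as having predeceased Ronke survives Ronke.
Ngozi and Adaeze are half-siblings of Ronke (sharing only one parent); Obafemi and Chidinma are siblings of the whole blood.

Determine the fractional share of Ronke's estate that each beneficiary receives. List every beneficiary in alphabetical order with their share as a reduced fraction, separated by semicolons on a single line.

No spouse, descendants, or parent survives, so the estate passes to Ronke's siblings per stirpes.
Half-blood and whole-blood siblings take equally under the stated rule.
The estate is divided into 4 equal shares of 1/4 among Ngozi, Obafemi, Chidinma, Adaeze.
Ngozi is living and takes 1/4.
Obafemi is living and takes 1/4.
Chidinma predeceased; the 1/4 allotted to Chidinma's branch passes to Chidinma's issue by representation.
The 1/4 is divided into 4 equal shares of 1/16 among Folake, Lanre, Ebele, Jide.
Folake is living and takes 1/16.
Lanre is living and takes 1/16.
Ebele is living and takes 1/16.
Jide predeceased; the 1/16 allotted to Jide's branch passes to Jide's issue by representation.
The 1/16 is divided into 2 equal shares of 1/32 among Uzoma, Temitope.
Uzoma is living and takes 1/32.
Temitope is living and takes 1/32.
Adaeze is living and takes 1/4.

Adaeze 1/4; Ebele 1/16; Folake 1/16; Lanre 1/16; Ngozi 1/4; Obafemi 1/4; Temitope 1/32; Uzoma 1/32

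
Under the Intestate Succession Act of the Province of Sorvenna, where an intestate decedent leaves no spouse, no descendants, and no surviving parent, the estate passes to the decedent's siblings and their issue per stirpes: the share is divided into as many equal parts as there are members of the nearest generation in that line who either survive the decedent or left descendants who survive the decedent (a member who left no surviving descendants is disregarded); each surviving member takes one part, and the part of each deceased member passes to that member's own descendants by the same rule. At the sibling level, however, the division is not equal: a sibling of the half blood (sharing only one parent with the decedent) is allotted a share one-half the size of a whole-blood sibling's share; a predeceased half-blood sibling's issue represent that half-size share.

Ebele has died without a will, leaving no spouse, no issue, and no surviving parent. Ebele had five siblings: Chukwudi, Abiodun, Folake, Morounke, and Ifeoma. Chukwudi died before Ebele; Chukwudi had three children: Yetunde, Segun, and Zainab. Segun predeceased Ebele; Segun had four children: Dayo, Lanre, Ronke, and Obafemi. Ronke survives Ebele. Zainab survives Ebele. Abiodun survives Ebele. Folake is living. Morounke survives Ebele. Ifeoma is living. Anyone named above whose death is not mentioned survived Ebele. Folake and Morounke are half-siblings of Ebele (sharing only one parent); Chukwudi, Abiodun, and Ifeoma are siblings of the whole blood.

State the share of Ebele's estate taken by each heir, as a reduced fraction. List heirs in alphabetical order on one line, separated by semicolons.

No spouse, descendants, or parent survives, so the estate passes to Ebele's siblings per stirpes.
Half-blood siblings count for one-half the weight of whole-blood siblings at the initial division.
Dividing 1 in proportion to weights (total weight 4): Chukwudi (weight 1) → 1/4; Abiodun (weight 1) → 1/4; Folake (weight 1/2) → 1/8; Morounke (weight 1/2) → 1/8; Ifeoma (weight 1) → 1/4.
Chukwudi predeceased; the 1/4 allotted to Chukwudi's branch passes to Chukwudi's issue by representation.
The 1/4 is divided into 3 equal shares of 1/12 among Yetunde, Segun, Zainab.
Yetunde is living and takes 1/12.
Segun predeceased; the 1/12 allotted to Segun's branch passes to Segun's issue by representation.
The 1/12 is divided into 4 equal shares of 1/48 among Dayo, Lanre, Ronke, Obafemi.
Dayo is living and takes 1/48.
Lanre is living and takes 1/48.
Ronke is living and takes 1/48.
Obafemi is living and takes 1/48.
Zainab is living and takes 1/12.
Abiodun is living and takes 1/4.
Folake is living and takes 1/8.
Morounke is living and takes 1/8.
Ifeoma is living and takes 1/4.

Abiodun 1/4; Dayo 1/48; Folake 1/8; Ifeoma 1/4; Lanre 1/48; Morounke 1/8; Obafemi 1/48; Ronke 1/48; Yetunde 1/12; Zainab 1/12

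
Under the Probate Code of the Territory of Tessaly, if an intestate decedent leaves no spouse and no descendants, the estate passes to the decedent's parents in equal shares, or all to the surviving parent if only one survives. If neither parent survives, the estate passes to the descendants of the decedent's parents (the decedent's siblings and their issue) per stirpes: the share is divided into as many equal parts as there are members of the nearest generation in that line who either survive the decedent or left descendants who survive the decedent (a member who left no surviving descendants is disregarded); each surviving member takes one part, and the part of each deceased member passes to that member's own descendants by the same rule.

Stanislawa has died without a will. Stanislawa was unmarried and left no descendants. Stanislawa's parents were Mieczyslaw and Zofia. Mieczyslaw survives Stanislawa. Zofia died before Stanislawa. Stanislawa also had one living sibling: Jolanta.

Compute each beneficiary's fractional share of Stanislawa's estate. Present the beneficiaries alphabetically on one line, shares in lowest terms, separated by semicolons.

Mieczyslaw 1

Only one parent, Mieczyslaw, survives, so Mieczyslaw takes the entire estate. The siblings take nothing because a surviving parent has priority.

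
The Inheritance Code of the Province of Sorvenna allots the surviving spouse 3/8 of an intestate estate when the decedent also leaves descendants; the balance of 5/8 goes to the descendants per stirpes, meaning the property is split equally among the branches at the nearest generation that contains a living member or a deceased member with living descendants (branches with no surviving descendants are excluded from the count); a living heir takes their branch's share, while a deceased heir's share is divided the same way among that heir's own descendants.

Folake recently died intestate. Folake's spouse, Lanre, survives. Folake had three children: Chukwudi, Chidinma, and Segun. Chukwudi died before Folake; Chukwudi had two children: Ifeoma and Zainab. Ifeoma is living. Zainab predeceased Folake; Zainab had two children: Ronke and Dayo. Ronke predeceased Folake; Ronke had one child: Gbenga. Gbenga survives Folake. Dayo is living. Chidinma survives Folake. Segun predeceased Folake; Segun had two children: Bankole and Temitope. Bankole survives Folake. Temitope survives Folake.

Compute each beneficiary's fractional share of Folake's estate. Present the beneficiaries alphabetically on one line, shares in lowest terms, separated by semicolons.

Lanre, as surviving spouse, takes 3/8.
The remaining 5/8 passes to Folake's descendants per stirpes.
The 5/8 is divided into 3 equal shares of 5/24 among Chukwudi, Chidinma, Segun.
Chukwudi predeceased; the 5/24 allotted to Chukwudi's branch passes to Chukwudi's issue by representation.
The 5/24 is divided into 2 equal shares of 5/48 among Ifeoma, Zainab.
Ifeoma is living and takes 5/48.
Zainab predeceased; the 5/48 allotted to Zainab's branch passes to Zainab's issue by representation.
The 5/48 is divided into 2 equal shares of 5/96 among Ronke, Dayo.
Ronke predeceased; the 5/96 allotted to Ronke's branch passes to Ronke's issue by representation.
Gbenga is the sole taker at this level and receives the full 5/96.
Dayo is living and takes 5/96.
Chidinma is living and takes 5/24.
Segun predeceased; the 5/24 allotted to Segun's branch passes to Segun's issue by representation.
The 5/24 is divided into 2 equal shares of 5/48 among Bankole, Temitope.
Bankole is living and takes 5/48.
Temitope is living and takes 5/48.

Bankole 5/48; Chidinma 5/24; Dayo 5/96; Gbenga 5/96; Ifeoma 5/48; Lanre 3/8; Temitope 5/48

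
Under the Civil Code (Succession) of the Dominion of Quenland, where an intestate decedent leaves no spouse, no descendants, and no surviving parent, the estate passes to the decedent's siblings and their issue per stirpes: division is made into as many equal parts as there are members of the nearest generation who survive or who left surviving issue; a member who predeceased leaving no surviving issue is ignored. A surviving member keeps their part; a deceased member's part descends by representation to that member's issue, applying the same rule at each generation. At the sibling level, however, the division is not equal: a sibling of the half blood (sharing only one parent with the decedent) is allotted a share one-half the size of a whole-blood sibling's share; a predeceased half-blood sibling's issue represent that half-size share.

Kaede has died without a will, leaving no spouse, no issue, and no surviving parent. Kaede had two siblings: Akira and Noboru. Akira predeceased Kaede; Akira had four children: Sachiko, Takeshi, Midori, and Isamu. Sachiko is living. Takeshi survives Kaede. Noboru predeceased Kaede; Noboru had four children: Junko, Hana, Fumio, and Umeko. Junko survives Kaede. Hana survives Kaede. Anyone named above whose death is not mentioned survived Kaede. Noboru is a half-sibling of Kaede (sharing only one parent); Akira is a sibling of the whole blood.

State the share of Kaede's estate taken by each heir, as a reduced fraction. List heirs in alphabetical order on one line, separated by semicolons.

No spouse, descendants, or parent survives, so the estate passes to Kaede's siblings per stirpes.
Half-blood siblings count for one-half the weight of whole-blood siblings at the initial division.
Dividing 1 in proportion to weights (total weight 3/2): Akira (weight 1) → 2/3; Noboru (weight 1/2) → 1/3.
Akira predeceased; the 2/3 allotted to Akira's branch passes to Akira's issue by representation.
The 2/3 is divided into 4 equal shares of 1/6 among Sachiko, Takeshi, Midori, Isamu.
Sachiko is living and takes 1/6.
Takeshi is living and takes 1/6.
Midori is living and takes 1/6.
Isamu is living and takes 1/6.
Noboru predeceased; the 1/3 allotted to Noboru's branch passes to Noboru's issue by representation.
The 1/3 is divided into 4 equal shares of 1/12 among Junko, Hana, Fumio, Umeko.
Junko is living and takes 1/12.
Hana is living and takes 1/12.
Fumio is living and takes 1/12.
Umeko is living and takes 1/12.

Fumio 1/12; Hana 1/12; Isamu 1/6; Junko 1/12; Midori 1/6; Sachiko 1/6; Takeshi 1/6; Umeko 1/12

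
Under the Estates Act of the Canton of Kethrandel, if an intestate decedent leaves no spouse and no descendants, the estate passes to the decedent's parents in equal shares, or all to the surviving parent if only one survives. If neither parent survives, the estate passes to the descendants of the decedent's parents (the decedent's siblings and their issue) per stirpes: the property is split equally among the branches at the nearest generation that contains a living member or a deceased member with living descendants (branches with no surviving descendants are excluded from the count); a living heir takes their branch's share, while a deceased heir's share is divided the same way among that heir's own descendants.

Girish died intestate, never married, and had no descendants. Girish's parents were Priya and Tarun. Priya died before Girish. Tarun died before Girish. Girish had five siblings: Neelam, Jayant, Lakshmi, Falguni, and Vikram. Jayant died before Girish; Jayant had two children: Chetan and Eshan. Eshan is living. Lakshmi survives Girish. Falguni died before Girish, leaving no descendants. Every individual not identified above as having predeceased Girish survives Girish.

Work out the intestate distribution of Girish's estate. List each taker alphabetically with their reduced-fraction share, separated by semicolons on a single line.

Neither parent survives and there are no descendants, so the estate passes to Girish's siblings and their issue per stirpes.
Falguni left no surviving issue, so that branch lapses and is disregarded.
The estate is divided into 4 equal shares of 1/4 among Neelam, Jayant, Lakshmi, Vikram.
Neelam is living and takes 1/4.
Jayant predeceased; the 1/4 allotted to Jayant's branch passes to Jayant's issue by representation.
The 1/4 is divided into 2 equal shares of 1/8 among Chetan, Eshan.
Chetan is living and takes 1/8.
Eshan is living and takes 1/8.
Lakshmi is living and takes 1/4.
Vikram is living and takes 1/4.

Chetan 1/8; Eshan 1/8; Lakshmi 1/4; Neelam 1/4; Vikram 1/4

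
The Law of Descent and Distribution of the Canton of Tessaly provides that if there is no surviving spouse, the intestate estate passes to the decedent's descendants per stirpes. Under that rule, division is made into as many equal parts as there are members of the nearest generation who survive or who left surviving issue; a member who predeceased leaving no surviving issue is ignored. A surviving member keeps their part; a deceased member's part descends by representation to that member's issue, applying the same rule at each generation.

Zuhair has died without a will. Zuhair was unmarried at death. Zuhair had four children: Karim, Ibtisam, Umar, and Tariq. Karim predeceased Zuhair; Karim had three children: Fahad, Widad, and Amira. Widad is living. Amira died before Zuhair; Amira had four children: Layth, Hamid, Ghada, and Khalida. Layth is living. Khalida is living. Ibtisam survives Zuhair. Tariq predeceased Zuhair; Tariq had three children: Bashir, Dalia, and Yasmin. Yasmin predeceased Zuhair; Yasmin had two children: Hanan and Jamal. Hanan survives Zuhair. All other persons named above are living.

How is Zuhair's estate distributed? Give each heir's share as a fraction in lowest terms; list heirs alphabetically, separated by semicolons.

Bashir 1/12; Dalia 1/12; Fahad 1/12; Ghada 1/48; Hamid 1/48; Hanan 1/24; Ibtisam 1/4; Jamal 1/24; Khalida 1/48; Layth 1/48; Umar 1/4; Widad 1/12

There is no surviving spouse, so the entire estate passes to Zuhair's descendants per stirpes.
The estate is divided into 4 equal shares of 1/4 among Karim, Ibtisam, Umar, Tariq.
Karim predeceased; the 1/4 allotted to Karim's branch passes to Karim's issue by representation.
The 1/4 is divided into 3 equal shares of 1/12 among Fahad, Widad, Amira.
Fahad is living and takes 1/12.
Widad is living and takes 1/12.
Amira predeceased; the 1/12 allotted to Amira's branch passes to Amira's issue by representation.
The 1/12 is divided into 4 equal shares of 1/48 among Layth, Hamid, Ghada, Khalida.
Layth is living and takes 1/48.
Hamid is living and takes 1/48.
Ghada is living and takes 1/48.
Khalida is living and takes 1/48.
Ibtisam is living and takes 1/4.
Umar is living and takes 1/4.
Tariq predeceased; the 1/4 allotted to Tariq's branch passes to Tariq's issue by representation.
The 1/4 is divided into 3 equal shares of 1/12 among Bashir, Dalia, Yasmin.
Bashir is living and takes 1/12.
Dalia is living and takes 1/12.
Yasmin predeceased; the 1/12 allotted to Yasmin's branch passes to Yasmin's issue by representation.
The 1/12 is divided into 2 equal shares of 1/24 among Hanan, Jamal.
Hanan is living and takes 1/24.
Jamal is living and takes 1/24.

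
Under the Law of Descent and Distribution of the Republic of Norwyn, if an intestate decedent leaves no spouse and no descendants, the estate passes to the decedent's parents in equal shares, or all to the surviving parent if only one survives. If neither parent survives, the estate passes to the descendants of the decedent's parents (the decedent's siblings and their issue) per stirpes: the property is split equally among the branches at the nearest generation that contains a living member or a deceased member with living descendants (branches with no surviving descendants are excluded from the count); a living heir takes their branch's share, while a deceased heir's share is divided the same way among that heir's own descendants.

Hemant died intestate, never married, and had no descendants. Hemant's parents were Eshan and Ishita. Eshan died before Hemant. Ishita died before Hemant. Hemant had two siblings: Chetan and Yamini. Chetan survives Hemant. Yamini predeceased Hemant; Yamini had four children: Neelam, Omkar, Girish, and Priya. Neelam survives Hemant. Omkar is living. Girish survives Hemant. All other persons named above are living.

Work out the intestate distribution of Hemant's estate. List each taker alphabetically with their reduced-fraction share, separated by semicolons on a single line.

Neither parent survives and there are no descendants, so the estate passes to Hemant's siblings and their issue per stirpes.
The estate is divided into 2 equal shares of 1/2 among Chetan, Yamini.
Chetan is living and takes 1/2.
Yamini predeceased; the 1/2 allotted to Yamini's branch passes to Yamini's issue by representation.
The 1/2 is divided into 4 equal shares of 1/8 among Neelam, Omkar, Girish, Priya.
Neelam is living and takes 1/8.
Omkar is living and takes 1/8.
Girish is living and takes 1/8.
Priya is living and takes 1/8.

Chetan 1/2; Girish 1/8; Neelam 1/8; Omkar 1/8; Priya 1/8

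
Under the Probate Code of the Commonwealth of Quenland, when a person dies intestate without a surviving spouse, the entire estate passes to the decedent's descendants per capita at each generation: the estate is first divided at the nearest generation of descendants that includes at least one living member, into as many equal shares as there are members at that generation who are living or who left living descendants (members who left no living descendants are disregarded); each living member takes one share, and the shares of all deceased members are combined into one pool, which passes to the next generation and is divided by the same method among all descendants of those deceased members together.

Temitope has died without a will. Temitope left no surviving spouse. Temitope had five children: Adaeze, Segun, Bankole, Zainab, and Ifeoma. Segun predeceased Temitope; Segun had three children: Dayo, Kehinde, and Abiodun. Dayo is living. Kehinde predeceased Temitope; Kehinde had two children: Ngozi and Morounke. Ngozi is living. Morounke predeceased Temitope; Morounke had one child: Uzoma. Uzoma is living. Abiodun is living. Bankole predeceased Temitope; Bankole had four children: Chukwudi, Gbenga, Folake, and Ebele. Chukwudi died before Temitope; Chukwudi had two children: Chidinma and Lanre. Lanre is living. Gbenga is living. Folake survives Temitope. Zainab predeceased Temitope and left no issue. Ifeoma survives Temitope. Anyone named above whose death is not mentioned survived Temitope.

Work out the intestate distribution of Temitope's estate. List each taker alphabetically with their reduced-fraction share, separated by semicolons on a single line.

There is no surviving spouse, so the entire estate passes to Temitope's descendants per capita at each generation.
At generation 1 (Adaeze, Segun, Bankole, Ifeoma) there are 4 shares of (1)/4 = 1/4 each.
Living: Adaeze and Ifeoma — each takes 1/4.
Deceased: Segun and Bankole. Their combined 1/2 is pooled and carried to generation 2.
At generation 2 (Dayo, Kehinde, Abiodun, Chukwudi, Gbenga, Folake, Ebele) there are 7 shares of (1/2)/7 = 1/14 each.
Living: Dayo, Abiodun, Gbenga, Folake, and Ebele — each takes 1/14.
Deceased: Kehinde and Chukwudi. Their combined 1/7 is pooled and carried to generation 3.
At generation 3 (Ngozi, Morounke, Chidinma, Lanre) there are 4 shares of (1/7)/4 = 1/28 each.
Living: Ngozi, Chidinma, and Lanre — each takes 1/28.
Deceased: Morounke. That 1/28 share is carried to generation 4.
At generation 4 (Uzoma) there are 1 shares of (1/28)/1 = 1/28 each.
Living: Uzoma — each takes 1/28.

Abiodun 1/14; Adaeze 1/4; Chidinma 1/28; Dayo 1/14; Ebele 1/14; Folake 1/14; Gbenga 1/14; Ifeoma 1/4; Lanre 1/28; Ngozi 1/28; Uzoma 1/28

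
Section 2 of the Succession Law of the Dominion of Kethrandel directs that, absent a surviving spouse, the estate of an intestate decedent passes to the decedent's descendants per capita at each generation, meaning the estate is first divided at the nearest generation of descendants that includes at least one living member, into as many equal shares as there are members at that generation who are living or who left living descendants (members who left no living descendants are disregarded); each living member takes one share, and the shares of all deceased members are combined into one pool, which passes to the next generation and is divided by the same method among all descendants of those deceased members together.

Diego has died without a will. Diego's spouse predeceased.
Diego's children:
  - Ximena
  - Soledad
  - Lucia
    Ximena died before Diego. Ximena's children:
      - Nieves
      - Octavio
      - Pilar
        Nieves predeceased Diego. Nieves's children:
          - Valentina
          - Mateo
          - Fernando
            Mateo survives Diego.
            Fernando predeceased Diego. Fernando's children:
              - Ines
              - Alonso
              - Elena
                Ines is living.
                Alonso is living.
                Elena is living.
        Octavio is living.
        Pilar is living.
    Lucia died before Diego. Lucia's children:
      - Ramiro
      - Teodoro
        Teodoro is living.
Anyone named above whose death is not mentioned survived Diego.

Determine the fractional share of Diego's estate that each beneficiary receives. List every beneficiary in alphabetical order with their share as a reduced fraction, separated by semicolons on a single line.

Alonso 2/135; Elena 2/135; Ines 2/135; Mateo 2/45; Octavio 2/15; Pilar 2/15; Ramiro 2/15; Soledad 1/3; Teodoro 2/15; Valentina 2/45

There is no surviving spouse, so the entire estate passes to Diego's descendants per capita at each generation.
At generation 1 (Ximena, Soledad, Lucia) there are 3 shares of (1)/3 = 1/3 each.
Living: Soledad — each takes 1/3.
Deceased: Ximena and Lucia. Their combined 2/3 is pooled and carried to generation 2.
At generation 2 (Nieves, Octavio, Pilar, Ramiro, Teodoro) there are 5 shares of (2/3)/5 = 2/15 each.
Living: Octavio, Pilar, Ramiro, and Teodoro — each takes 2/15.
Deceased: Nieves. That 2/15 share is carried to generation 3.
At generation 3 (Valentina, Mateo, Fernando) there are 3 shares of (2/15)/3 = 2/45 each.
Living: Valentina and Mateo — each takes 2/45.
Deceased: Fernando. That 2/45 share is carried to generation 4.
At generation 4 (Ines, Alonso, Elena) there are 3 shares of (2/45)/3 = 2/135 each.
Living: Ines, Alonso, and Elena — each takes 2/135.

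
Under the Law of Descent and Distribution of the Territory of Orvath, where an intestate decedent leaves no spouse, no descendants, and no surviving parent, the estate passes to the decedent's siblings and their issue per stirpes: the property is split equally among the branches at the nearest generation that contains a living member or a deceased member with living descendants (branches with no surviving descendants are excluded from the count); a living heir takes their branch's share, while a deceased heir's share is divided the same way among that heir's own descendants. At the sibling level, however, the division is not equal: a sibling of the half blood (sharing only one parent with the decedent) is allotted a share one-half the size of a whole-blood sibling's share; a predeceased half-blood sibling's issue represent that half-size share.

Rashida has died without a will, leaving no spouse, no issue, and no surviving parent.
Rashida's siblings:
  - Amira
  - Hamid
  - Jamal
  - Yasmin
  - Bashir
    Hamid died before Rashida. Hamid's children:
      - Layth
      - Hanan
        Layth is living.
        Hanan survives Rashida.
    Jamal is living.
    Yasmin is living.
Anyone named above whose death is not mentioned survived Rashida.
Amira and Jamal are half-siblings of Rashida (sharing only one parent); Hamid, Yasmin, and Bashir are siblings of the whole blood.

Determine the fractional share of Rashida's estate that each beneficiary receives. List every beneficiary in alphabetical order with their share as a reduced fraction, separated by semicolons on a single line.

Amira 1/8; Bashir 1/4; Hanan 1/8; Jamal 1/8; Layth 1/8; Yasmin 1/4

No spouse, descendants, or parent survives, so the estate passes to Rashida's siblings per stirpes.
Half-blood siblings count for one-half the weight of whole-blood siblings at the initial division.
Dividing 1 in proportion to weights (total weight 4): Amira (weight 1/2) → 1/8; Hamid (weight 1) → 1/4; Jamal (weight 1/2) → 1/8; Yasmin (weight 1) → 1/4; Bashir (weight 1) → 1/4.
Amira is living and takes 1/8.
Hamid predeceased; the 1/4 allotted to Hamid's branch passes to Hamid's issue by representation.
The 1/4 is divided into 2 equal shares of 1/8 among Layth, Hanan.
Layth is living and takes 1/8.
Hanan is living and takes 1/8.
Jamal is living and takes 1/8.
Yasmin is living and takes 1/4.
Bashir is living and takes 1/4.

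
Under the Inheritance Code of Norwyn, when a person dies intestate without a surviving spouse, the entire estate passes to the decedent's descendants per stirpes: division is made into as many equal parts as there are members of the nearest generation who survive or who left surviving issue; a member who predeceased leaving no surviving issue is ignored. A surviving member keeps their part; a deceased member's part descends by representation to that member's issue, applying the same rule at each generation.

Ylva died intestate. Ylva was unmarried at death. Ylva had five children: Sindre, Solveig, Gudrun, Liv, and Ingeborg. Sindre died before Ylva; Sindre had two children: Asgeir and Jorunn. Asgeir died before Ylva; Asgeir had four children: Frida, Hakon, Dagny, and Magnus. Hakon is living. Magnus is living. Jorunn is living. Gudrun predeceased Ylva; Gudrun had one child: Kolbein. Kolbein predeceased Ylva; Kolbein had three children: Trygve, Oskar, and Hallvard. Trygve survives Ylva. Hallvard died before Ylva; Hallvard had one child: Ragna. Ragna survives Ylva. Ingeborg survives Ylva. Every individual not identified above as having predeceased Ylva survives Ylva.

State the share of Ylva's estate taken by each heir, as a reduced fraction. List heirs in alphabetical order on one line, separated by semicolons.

Dagny 1/40; Frida 1/40; Hakon 1/40; Ingeborg 1/5; Jorunn 1/10; Liv 1/5; Magnus 1/40; Oskar 1/15; Ragna 1/15; Solveig 1/5; Trygve 1/15

There is no surviving spouse, so the entire estate passes to Ylva's descendants per stirpes.
The estate is divided into 5 equal shares of 1/5 among Sindre, Solveig, Gudrun, Liv, Ingeborg.
Sindre predeceased; the 1/5 allotted to Sindre's branch passes to Sindre's issue by representation.
The 1/5 is divided into 2 equal shares of 1/10 among Asgeir, Jorunn.
Asgeir predeceased; the 1/10 allotted to Asgeir's branch passes to Asgeir's issue by representation.
The 1/10 is divided into 4 equal shares of 1/40 among Frida, Hakon, Dagny, Magnus.
Frida is living and takes 1/40.
Hakon is living and takes 1/40.
Dagny is living and takes 1/40.
Magnus is living and takes 1/40.
Jorunn is living and takes 1/10.
Solveig is living and takes 1/5.
Gudrun predeceased; the 1/5 allotted to Gudrun's branch passes to Gudrun's issue by representation.
Kolbein's line is the sole branch at this level, so the full 1/5 passes to Kolbein's issue by representation.
The 1/5 is divided into 3 equal shares of 1/15 among Trygve, Oskar, Hallvard.
Trygve is living and takes 1/15.
Oskar is living and takes 1/15.
Hallvard predeceased; the 1/15 allotted to Hallvard's branch passes to Hallvard's issue by representation.
Ragna is the sole taker at this level and receives the full 1/15.
Liv is living and takes 1/5.
Ingeborg is living and takes 1/5.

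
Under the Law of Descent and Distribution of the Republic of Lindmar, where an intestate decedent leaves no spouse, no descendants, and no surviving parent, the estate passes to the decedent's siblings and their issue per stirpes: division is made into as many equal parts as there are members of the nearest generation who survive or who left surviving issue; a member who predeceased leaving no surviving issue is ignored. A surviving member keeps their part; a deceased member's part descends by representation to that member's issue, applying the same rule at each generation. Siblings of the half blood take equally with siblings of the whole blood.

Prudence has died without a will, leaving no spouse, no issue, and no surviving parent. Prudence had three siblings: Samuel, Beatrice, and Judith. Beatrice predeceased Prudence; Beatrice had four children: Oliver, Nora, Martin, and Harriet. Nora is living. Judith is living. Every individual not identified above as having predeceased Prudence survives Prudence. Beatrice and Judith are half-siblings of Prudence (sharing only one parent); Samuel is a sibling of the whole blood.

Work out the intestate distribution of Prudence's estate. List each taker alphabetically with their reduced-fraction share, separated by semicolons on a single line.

Harriet 1/12; Judith 1/3; Martin 1/12; Nora 1/12; Oliver 1/12; Samuel 1/3

No spouse, descendants, or parent survives, so the estate passes to Prudence's siblings per stirpes.
Half-blood and whole-blood siblings take equally under the stated rule.
The estate is divided into 3 equal shares of 1/3 among Samuel, Beatrice, Judith.
Samuel is living and takes 1/3.
Beatrice predeceased; the 1/3 allotted to Beatrice's branch passes to Beatrice's issue by representation.
The 1/3 is divided into 4 equal shares of 1/12 among Oliver, Nora, Martin, Harriet.
Oliver is living and takes 1/12.
Nora is living and takes 1/12.
Martin is living and takes 1/12.
Harriet is living and takes 1/12.
Judith is living and takes 1/3.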